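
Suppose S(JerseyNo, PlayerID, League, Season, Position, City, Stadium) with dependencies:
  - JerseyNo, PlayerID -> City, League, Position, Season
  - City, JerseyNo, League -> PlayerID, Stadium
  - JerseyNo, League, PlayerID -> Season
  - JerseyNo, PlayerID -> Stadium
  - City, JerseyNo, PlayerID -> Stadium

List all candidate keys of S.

Attributes never on any right-hand side: {JerseyNo} — every candidate key must contain it.
Closure of {JerseyNo, PlayerID} is {City, JerseyNo, League, PlayerID, Position, Season, Stadium}, the whole schema; {JerseyNo, PlayerID} is a candidate key.
Closure of {City, JerseyNo, League} is {City, JerseyNo, League, PlayerID, Position, Season, Stadium}, the whole schema; {City, JerseyNo, League} is a candidate key.
These are minimal and exhaustive — every other superkey contains one of them.

{City, JerseyNo, League}, {JerseyNo, PlayerID}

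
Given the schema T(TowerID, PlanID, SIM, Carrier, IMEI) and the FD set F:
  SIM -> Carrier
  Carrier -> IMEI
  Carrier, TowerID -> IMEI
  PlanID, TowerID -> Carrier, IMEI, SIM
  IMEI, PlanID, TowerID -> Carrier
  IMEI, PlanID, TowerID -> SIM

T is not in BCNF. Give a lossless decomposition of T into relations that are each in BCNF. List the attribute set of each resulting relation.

{Carrier, IMEI}; {Carrier, SIM}; {PlanID, SIM, TowerID}

Candidate key of the original relation: {PlanID, TowerID}.
{Carrier, IMEI, PlanID, SIM, TowerID}: {SIM} determines {Carrier, IMEI, SIM} here but is not a superkey — split on SIM -> Carrier, IMEI, giving {Carrier, IMEI, SIM} and {PlanID, SIM, TowerID}.
{Carrier, IMEI, SIM}: {Carrier} determines {Carrier, IMEI} here but is not a superkey — split on Carrier -> IMEI, giving {Carrier, IMEI} and {Carrier, SIM}.
{Carrier, IMEI} is in BCNF.
{Carrier, SIM} is in BCNF.
{PlanID, SIM, TowerID} is in BCNF.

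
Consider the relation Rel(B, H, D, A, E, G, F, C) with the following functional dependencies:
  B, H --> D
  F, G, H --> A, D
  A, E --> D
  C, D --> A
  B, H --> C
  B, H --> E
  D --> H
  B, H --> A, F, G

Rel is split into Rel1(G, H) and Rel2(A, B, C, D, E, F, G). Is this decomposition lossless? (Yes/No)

The shared attributes are {G} and {G}⁺ = {G}.
The closure covers neither Rel1 nor Rel2 entirely; the join is not lossless.

No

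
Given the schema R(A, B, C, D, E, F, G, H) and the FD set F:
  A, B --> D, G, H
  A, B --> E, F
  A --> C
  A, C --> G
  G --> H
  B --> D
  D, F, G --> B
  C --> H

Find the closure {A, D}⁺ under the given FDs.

{A, C, D, G, H}

Start with {A, D}.
A --> C applies; add {C} → now {A, C, D}.
A, C --> G applies; add {G} → now {A, C, D, G}.
G --> H applies; add {H} → now {A, C, D, G, H}.
No further FD applies.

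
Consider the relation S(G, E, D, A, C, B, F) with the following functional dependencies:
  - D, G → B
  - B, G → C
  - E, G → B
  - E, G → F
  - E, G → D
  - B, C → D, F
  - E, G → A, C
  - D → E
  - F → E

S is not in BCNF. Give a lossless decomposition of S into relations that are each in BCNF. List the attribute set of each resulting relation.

Candidate keys of the original relation: {B, G}, {D, G}, {E, G}, {F, G}.
{A, B, C, D, E, F, G}: {B, C} determines {B, C, D, E, F} here but is not a superkey — split on B, C → D, E, F, giving {B, C, D, E, F} and {A, B, C, G}.
{B, C, D, E, F}: {D} determines {D, E} here but is not a superkey — split on D → E, giving {D, E} and {B, C, D, F}.
{D, E} is in BCNF.
{B, C, D, F} is in BCNF.
{A, B, C, G} is in BCNF.

{A, B, C, G}; {B, C, D, F}; {D, E}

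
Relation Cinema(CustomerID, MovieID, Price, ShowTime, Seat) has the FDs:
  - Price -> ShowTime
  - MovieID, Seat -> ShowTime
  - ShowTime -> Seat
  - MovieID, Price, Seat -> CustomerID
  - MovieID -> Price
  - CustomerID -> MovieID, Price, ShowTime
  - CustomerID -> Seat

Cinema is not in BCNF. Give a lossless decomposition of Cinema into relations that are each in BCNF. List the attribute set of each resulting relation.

Candidate keys of the original relation: {CustomerID}, {MovieID}.
In {CustomerID, MovieID, Price, Seat, ShowTime}, {Price} is not a superkey ({Price}⁺ restricted to this set is {Price, Seat, ShowTime}), so split on Price -> Seat, ShowTime into {Price, Seat, ShowTime} and {CustomerID, MovieID, Price}.
In {Price, Seat, ShowTime}, {ShowTime} is not a superkey ({ShowTime}⁺ restricted to this set is {Seat, ShowTime}), so split on ShowTime -> Seat into {Seat, ShowTime} and {Price, ShowTime}.
{Seat, ShowTime}: every determinant is a superkey — BCNF.
{Price, ShowTime}: every determinant is a superkey — BCNF.
{CustomerID, MovieID, Price}: every determinant is a superkey — BCNF.

{CustomerID, MovieID, Price}; {Price, ShowTime}; {Seat, ShowTime}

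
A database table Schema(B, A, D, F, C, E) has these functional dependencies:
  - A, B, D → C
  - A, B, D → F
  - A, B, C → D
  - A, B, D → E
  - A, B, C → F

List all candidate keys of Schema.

No FD produces {A, B}, so they must be in every candidate key.
{A, B, C}⁺ = {A, B, C, D, E, F}, which is every attribute, so {A, B, C} is a candidate key.
{A, B, D}⁺ = {A, B, C, D, E, F}, which is every attribute, so {A, B, D} is a candidate key.
Any other superkey properly contains one of these, so there are no further candidate keys.

{A, B, C}, {A, B, D}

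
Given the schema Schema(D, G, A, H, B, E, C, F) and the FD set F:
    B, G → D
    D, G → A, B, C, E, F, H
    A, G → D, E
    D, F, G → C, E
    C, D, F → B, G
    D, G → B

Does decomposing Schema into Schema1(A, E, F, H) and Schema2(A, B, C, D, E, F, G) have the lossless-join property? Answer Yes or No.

Common attributes: {A, E, F}; their closure is {A, E, F}.
The closure covers neither Schema1 nor Schema2 entirely; the join is not lossless.

No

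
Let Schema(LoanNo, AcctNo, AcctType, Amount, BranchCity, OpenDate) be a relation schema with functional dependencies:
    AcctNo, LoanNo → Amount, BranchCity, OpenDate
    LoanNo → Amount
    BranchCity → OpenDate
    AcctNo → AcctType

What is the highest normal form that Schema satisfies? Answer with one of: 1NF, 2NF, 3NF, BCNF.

Candidate key: {AcctNo, LoanNo}. Prime attributes: {AcctNo, LoanNo}.
For LoanNo → Amount we have {LoanNo}⁺ = {Amount, LoanNo}; {LoanNo} is not a superkey, so BCNF fails.
LoanNo → Amount has non-prime {Amount} on the right and a non-superkey on the left, so 3NF fails.
Since {AcctNo} ⊂ {AcctNo, LoanNo} and {AcctNo}⁺ ⊇ {AcctType} with {AcctType} non-prime, there is a partial dependency; 2NF fails.

1NF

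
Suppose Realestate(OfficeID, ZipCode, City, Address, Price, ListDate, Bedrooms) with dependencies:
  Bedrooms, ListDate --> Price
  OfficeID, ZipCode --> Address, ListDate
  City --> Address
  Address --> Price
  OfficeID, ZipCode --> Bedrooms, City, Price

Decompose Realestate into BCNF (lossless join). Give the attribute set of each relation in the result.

Candidate key of the original relation: {OfficeID, ZipCode}.
{Address, Bedrooms, City, ListDate, OfficeID, Price, ZipCode}: {Bedrooms, ListDate} determines {Bedrooms, ListDate, Price} here but is not a superkey — split on Bedrooms, ListDate --> Price, giving {Bedrooms, ListDate, Price} and {Address, Bedrooms, City, ListDate, OfficeID, ZipCode}.
{Bedrooms, ListDate, Price}: every determinant is a superkey — BCNF.
{Address, Bedrooms, City, ListDate, OfficeID, ZipCode}: {City} determines {Address, City} here but is not a superkey — split on City --> Address, giving {Address, City} and {Bedrooms, City, ListDate, OfficeID, ZipCode}.
{Address, City}: every determinant is a superkey — BCNF.
{Bedrooms, City, ListDate, OfficeID, ZipCode}: every determinant is a superkey — BCNF.

{Address, City}; {Bedrooms, City, ListDate, OfficeID, ZipCode}; {Bedrooms, ListDate, Price}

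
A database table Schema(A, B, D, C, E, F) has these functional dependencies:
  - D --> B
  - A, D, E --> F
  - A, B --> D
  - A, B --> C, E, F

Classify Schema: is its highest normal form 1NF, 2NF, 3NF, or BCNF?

3NF

Candidate keys: {A, B}, {A, D}. Prime attributes: {A, B, D}.
For D --> B we have {D}⁺ = {B, D}; {D} is not a superkey, so BCNF fails.
Its right-hand attributes {B} are all prime, as are those of every other non-superkey FD — the relation is in 3NF.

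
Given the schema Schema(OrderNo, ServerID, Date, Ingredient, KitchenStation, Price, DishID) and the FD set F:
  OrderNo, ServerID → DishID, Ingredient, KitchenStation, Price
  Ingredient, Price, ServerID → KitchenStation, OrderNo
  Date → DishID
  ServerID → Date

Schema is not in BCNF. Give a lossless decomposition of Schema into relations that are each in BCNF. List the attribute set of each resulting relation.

{Date, DishID}; {Date, ServerID}; {Ingredient, KitchenStation, OrderNo, Price, ServerID}

Candidate keys of the original relation: {Ingredient, Price, ServerID}, {OrderNo, ServerID}.
Within {Date, DishID, Ingredient, KitchenStation, OrderNo, Price, ServerID}: {Date}⁺ ∩ {Date, DishID, Ingredient, KitchenStation, OrderNo, Price, ServerID} = {Date, DishID}, not the whole set, so Date → DishID violates BCNF; decompose into {Date, DishID} and {Date, Ingredient, KitchenStation, OrderNo, Price, ServerID}.
{Date, DishID} is in BCNF.
Within {Date, Ingredient, KitchenStation, OrderNo, Price, ServerID}: {ServerID}⁺ ∩ {Date, Ingredient, KitchenStation, OrderNo, Price, ServerID} = {Date, ServerID}, not the whole set, so ServerID → Date violates BCNF; decompose into {Date, ServerID} and {Ingredient, KitchenStation, OrderNo, Price, ServerID}.
{Date, ServerID} is in BCNF.
{Ingredient, KitchenStation, OrderNo, Price, ServerID} is in BCNF.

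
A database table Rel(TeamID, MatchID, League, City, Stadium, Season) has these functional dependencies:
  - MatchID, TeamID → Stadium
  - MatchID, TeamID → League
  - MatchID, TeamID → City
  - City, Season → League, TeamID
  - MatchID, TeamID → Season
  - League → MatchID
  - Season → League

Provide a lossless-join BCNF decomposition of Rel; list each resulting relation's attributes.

Candidate keys of the original relation: {City, Season}, {League, TeamID}, {MatchID, TeamID}, {Season, TeamID}.
Within {City, League, MatchID, Season, Stadium, TeamID}: {League}⁺ ∩ {City, League, MatchID, Season, Stadium, TeamID} = {League, MatchID}, not the whole set, so League → MatchID violates BCNF; decompose into {League, MatchID} and {City, League, Season, Stadium, TeamID}.
{League, MatchID} is in BCNF.
Within {City, League, Season, Stadium, TeamID}: {Season}⁺ ∩ {City, League, Season, Stadium, TeamID} = {League, Season}, not the whole set, so Season → League violates BCNF; decompose into {League, Season} and {City, Season, Stadium, TeamID}.
{League, Season} is in BCNF.
{City, Season, Stadium, TeamID} is in BCNF.

{City, Season, Stadium, TeamID}; {League, MatchID}; {League, Season}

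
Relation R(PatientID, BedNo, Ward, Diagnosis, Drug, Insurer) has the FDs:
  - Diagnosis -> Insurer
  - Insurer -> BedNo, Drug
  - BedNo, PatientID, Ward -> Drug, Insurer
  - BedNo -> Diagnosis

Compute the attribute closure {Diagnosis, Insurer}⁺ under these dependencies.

Start with {Diagnosis, Insurer}.
Insurer -> BedNo, Drug applies; add {BedNo, Drug} → now {BedNo, Diagnosis, Drug, Insurer}.
No further FD applies.

{BedNo, Diagnosis, Drug, Insurer}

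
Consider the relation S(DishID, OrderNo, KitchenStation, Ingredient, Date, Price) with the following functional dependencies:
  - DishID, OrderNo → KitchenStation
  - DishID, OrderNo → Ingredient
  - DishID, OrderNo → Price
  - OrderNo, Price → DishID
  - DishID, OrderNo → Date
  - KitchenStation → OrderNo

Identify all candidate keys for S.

{DishID, KitchenStation}, {DishID, OrderNo}, {KitchenStation, Price}, {OrderNo, Price}

{DishID, KitchenStation}⁺ = {Date, DishID, Ingredient, KitchenStation, OrderNo, Price}, which is every attribute, so {DishID, KitchenStation} is a candidate key.
{DishID, OrderNo}⁺ = {Date, DishID, Ingredient, KitchenStation, OrderNo, Price}, which is every attribute, so {DishID, OrderNo} is a candidate key.
{KitchenStation, Price}⁺ = {Date, DishID, Ingredient, KitchenStation, OrderNo, Price}, which is every attribute, so {KitchenStation, Price} is a candidate key.
{OrderNo, Price}⁺ = {Date, DishID, Ingredient, KitchenStation, OrderNo, Price}, which is every attribute, so {OrderNo, Price} is a candidate key.
These are minimal and exhaustive — every other superkey contains one of them.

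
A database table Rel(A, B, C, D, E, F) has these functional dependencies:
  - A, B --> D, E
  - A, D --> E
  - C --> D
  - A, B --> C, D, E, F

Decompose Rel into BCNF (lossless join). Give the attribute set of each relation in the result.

{A, B, C, F}; {A, D, E}; {C, D}

Candidate key of the original relation: {A, B}.
{A, B, C, D, E, F}: {A, D} determines {A, D, E} here but is not a superkey — split on A, D --> E, giving {A, D, E} and {A, B, C, D, F}.
{A, D, E} has no BCNF violation.
{A, B, C, D, F}: {C} determines {C, D} here but is not a superkey — split on C --> D, giving {C, D} and {A, B, C, F}.
{C, D} has no BCNF violation.
{A, B, C, F} has no BCNF violation.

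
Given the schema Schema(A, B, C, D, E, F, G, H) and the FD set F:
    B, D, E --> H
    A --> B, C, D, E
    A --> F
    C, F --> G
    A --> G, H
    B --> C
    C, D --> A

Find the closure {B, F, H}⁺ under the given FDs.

Start with {B, F, H}.
B --> C applies; add {C} → now {B, C, F, H}.
C, F --> G applies; add {G} → now {B, C, F, G, H}.
No further FD applies.

{B, C, F, G, H}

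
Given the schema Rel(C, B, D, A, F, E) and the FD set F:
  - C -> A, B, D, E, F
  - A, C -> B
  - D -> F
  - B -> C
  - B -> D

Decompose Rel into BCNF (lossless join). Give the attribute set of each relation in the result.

Candidate keys of the original relation: {B}, {C}.
Within {A, B, C, D, E, F}: {D}⁺ ∩ {A, B, C, D, E, F} = {D, F}, not the whole set, so D -> F violates BCNF; decompose into {D, F} and {A, B, C, D, E}.
{D, F} is in BCNF.
{A, B, C, D, E} is in BCNF.

{A, B, C, D, E}; {D, F}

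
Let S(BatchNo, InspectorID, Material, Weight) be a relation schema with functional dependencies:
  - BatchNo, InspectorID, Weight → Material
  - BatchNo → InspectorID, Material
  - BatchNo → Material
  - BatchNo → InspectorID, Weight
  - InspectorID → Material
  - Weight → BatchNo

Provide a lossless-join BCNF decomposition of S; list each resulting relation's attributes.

Candidate keys of the original relation: {BatchNo}, {Weight}.
In {BatchNo, InspectorID, Material, Weight}, {InspectorID} is not a superkey ({InspectorID}⁺ restricted to this set is {InspectorID, Material}), so split on InspectorID → Material into {InspectorID, Material} and {BatchNo, InspectorID, Weight}.
{InspectorID, Material}: every determinant is a superkey — BCNF.
{BatchNo, InspectorID, Weight}: every determinant is a superkey — BCNF.

{BatchNo, InspectorID, Weight}; {InspectorID, Material}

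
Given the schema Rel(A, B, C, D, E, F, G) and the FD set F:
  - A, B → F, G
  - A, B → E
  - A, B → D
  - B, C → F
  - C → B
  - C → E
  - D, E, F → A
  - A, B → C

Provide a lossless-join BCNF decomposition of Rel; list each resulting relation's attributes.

{A, C, D, G}; {B, C, E, F}

Candidate keys of the original relation: {A, B}, {A, C}, {B, D, E, F}, {C, D}.
In {A, B, C, D, E, F, G}, {B, C} is not a superkey ({B, C}⁺ restricted to this set is {B, C, E, F}), so split on B, C → E, F into {B, C, E, F} and {A, B, C, D, G}.
{B, C, E, F}: every determinant is a superkey — BCNF.
In {A, B, C, D, G}, {C} is not a superkey ({C}⁺ restricted to this set is {B, C}), so split on C → B into {B, C} and {A, C, D, G}.
{B, C}: every determinant is a superkey — BCNF.
{A, C, D, G}: every determinant is a superkey — BCNF.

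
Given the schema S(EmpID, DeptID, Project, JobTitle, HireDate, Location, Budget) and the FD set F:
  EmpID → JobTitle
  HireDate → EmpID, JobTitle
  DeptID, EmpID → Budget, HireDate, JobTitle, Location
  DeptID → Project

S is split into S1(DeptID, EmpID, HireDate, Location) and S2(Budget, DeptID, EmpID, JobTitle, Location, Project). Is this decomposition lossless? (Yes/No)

S1 ∩ S2 = {DeptID, EmpID, Location}; its closure under F is {Budget, DeptID, EmpID, HireDate, JobTitle, Location, Project}.
This includes all of S1, so the common attributes are a superkey of S1 — the join is lossless.

Yes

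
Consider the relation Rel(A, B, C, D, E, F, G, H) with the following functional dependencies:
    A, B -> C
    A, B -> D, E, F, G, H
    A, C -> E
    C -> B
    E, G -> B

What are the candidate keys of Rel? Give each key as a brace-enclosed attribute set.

{A, B}, {A, C}, {A, E, G}

{A} never appears on the right of any FD, so every key must include it.
{A, B} is a candidate key since {A, B}⁺ = {A, B, C, D, E, F, G, H} covers every attribute.
{A, C} is a candidate key since {A, C}⁺ = {A, B, C, D, E, F, G, H} covers every attribute.
{A, E, G} is a candidate key since {A, E, G}⁺ = {A, B, C, D, E, F, G, H} covers every attribute.
Any other superkey properly contains one of these, so there are no further candidate keys.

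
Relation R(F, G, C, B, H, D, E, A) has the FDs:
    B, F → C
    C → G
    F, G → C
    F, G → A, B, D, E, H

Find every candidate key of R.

{B, F}, {C, F}, {F, G}

{F} never appears on the right of any FD, so every key must include it.
Closure of {B, F} is {A, B, C, D, E, F, G, H}, the whole schema; {B, F} is a candidate key.
Closure of {C, F} is {A, B, C, D, E, F, G, H}, the whole schema; {C, F} is a candidate key.
Closure of {F, G} is {A, B, C, D, E, F, G, H}, the whole schema; {F, G} is a candidate key.
No proper subset of any of these is a key, and no other minimal superkey exists.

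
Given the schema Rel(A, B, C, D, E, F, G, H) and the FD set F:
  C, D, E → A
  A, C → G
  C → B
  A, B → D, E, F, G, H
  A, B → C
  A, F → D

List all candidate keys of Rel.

Closure of {A, B} is {A, B, C, D, E, F, G, H}, the whole schema; {A, B} is a candidate key.
Closure of {A, C} is {A, B, C, D, E, F, G, H}, the whole schema; {A, C} is a candidate key.
Closure of {C, D, E} is {A, B, C, D, E, F, G, H}, the whole schema; {C, D, E} is a candidate key.
No proper subset of any of these is a key, and no other minimal superkey exists.

{A, B}, {A, C}, {C, D, E}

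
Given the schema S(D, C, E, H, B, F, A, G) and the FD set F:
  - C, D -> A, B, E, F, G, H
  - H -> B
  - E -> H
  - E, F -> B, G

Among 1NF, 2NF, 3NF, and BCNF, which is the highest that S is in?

2NF

Candidate key: {C, D}. Prime attributes: {C, D}.
H -> B breaks BCNF: {H}⁺ = {B, H}, so {H} is not a superkey.
H -> B has non-prime {B} on the right and a non-superkey on the left, so 3NF fails.
No non-prime attribute depends on a proper subset of any candidate key, so 2NF holds.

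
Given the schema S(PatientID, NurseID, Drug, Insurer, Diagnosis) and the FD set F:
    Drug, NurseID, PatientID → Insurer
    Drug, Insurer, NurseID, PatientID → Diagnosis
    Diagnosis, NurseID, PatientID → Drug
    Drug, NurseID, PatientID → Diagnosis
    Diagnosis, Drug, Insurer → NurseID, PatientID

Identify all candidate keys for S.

{Diagnosis, Drug, Insurer}, {Diagnosis, NurseID, PatientID}, {Drug, NurseID, PatientID}

{Diagnosis, Drug, Insurer} is a candidate key since {Diagnosis, Drug, Insurer}⁺ = {Diagnosis, Drug, Insurer, NurseID, PatientID} covers every attribute.
{Diagnosis, NurseID, PatientID} is a candidate key since {Diagnosis, NurseID, PatientID}⁺ = {Diagnosis, Drug, Insurer, NurseID, PatientID} covers every attribute.
{Drug, NurseID, PatientID} is a candidate key since {Drug, NurseID, PatientID}⁺ = {Diagnosis, Drug, Insurer, NurseID, PatientID} covers every attribute.
Any other superkey properly contains one of these, so there are no further candidate keys.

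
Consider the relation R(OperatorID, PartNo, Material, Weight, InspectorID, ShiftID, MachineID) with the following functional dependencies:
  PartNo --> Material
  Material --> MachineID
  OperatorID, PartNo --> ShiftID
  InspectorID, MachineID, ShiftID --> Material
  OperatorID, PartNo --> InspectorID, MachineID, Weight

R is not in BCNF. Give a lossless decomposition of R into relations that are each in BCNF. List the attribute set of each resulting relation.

{InspectorID, OperatorID, PartNo, ShiftID, Weight}; {MachineID, Material}; {Material, PartNo}

Candidate key of the original relation: {OperatorID, PartNo}.
Within {InspectorID, MachineID, Material, OperatorID, PartNo, ShiftID, Weight}: {PartNo}⁺ ∩ {InspectorID, MachineID, Material, OperatorID, PartNo, ShiftID, Weight} = {MachineID, Material, PartNo}, not the whole set, so PartNo --> MachineID, Material violates BCNF; decompose into {MachineID, Material, PartNo} and {InspectorID, OperatorID, PartNo, ShiftID, Weight}.
Within {MachineID, Material, PartNo}: {Material}⁺ ∩ {MachineID, Material, PartNo} = {MachineID, Material}, not the whole set, so Material --> MachineID violates BCNF; decompose into {MachineID, Material} and {Material, PartNo}.
{MachineID, Material}: every determinant is a superkey — BCNF.
{Material, PartNo}: every determinant is a superkey — BCNF.
{InspectorID, OperatorID, PartNo, ShiftID, Weight}: every determinant is a superkey — BCNF.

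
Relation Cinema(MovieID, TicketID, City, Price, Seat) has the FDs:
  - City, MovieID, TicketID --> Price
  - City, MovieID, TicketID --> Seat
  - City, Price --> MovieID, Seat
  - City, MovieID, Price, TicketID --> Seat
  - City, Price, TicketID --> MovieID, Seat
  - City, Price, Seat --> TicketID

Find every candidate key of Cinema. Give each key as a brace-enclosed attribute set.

{City, MovieID, TicketID}, {City, Price}

Attributes never on any right-hand side: {City} — every candidate key must contain it.
{City, Price} is a candidate key since {City, Price}⁺ = {City, MovieID, Price, Seat, TicketID} covers every attribute.
{City, MovieID, TicketID} is a candidate key since {City, MovieID, TicketID}⁺ = {City, MovieID, Price, Seat, TicketID} covers every attribute.
Any other superkey properly contains one of these, so there are no further candidate keys.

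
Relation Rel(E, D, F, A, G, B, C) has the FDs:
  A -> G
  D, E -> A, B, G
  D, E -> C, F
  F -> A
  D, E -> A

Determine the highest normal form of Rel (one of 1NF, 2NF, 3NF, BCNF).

Candidate key: {D, E}. Prime attributes: {D, E}.
For A -> G we have {A}⁺ = {A, G}; {A} is not a superkey, so BCNF fails.
A -> G determines the non-prime attribute {G} from a non-superkey — 3NF is violated.
No proper subset of a key has a non-prime attribute in its closure, so there is no partial dependency; 2NF holds.

2NF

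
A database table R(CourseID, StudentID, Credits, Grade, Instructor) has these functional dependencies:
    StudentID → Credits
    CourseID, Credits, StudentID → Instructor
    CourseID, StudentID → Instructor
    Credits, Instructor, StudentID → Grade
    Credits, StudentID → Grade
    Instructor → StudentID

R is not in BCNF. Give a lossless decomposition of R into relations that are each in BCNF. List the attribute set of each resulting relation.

{CourseID, Instructor}; {Credits, Grade, StudentID}; {Instructor, StudentID}

Candidate keys of the original relation: {CourseID, Instructor}, {CourseID, StudentID}.
{CourseID, Credits, Grade, Instructor, StudentID}: {StudentID} determines {Credits, Grade, StudentID} here but is not a superkey — split on StudentID → Credits, Grade, giving {Credits, Grade, StudentID} and {CourseID, Instructor, StudentID}.
{Credits, Grade, StudentID} is in BCNF.
{CourseID, Instructor, StudentID}: {Instructor} determines {Instructor, StudentID} here but is not a superkey — split on Instructor → StudentID, giving {Instructor, StudentID} and {CourseID, Instructor}.
{Instructor, StudentID} is in BCNF.
{CourseID, Instructor} is in BCNF.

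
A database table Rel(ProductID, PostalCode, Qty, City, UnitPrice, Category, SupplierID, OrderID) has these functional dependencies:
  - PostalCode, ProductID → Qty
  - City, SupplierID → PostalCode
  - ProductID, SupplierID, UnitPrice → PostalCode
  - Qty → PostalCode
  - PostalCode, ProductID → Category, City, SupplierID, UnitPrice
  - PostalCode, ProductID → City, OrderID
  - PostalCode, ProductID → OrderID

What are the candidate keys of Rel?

Attributes never on any right-hand side: {ProductID} — every candidate key must contain it.
{PostalCode, ProductID} is a candidate key since {PostalCode, ProductID}⁺ = {Category, City, OrderID, PostalCode, ProductID, Qty, SupplierID, UnitPrice} covers every attribute.
{ProductID, Qty} is a candidate key since {ProductID, Qty}⁺ = {Category, City, OrderID, PostalCode, ProductID, Qty, SupplierID, UnitPrice} covers every attribute.
{City, ProductID, SupplierID} is a candidate key since {City, ProductID, SupplierID}⁺ = {Category, City, OrderID, PostalCode, ProductID, Qty, SupplierID, UnitPrice} covers every attribute.
{ProductID, SupplierID, UnitPrice} is a candidate key since {ProductID, SupplierID, UnitPrice}⁺ = {Category, City, OrderID, PostalCode, ProductID, Qty, SupplierID, UnitPrice} covers every attribute.
No proper subset of any of these is a key, and no other minimal superkey exists.

{City, ProductID, SupplierID}, {PostalCode, ProductID}, {ProductID, Qty}, {ProductID, SupplierID, UnitPrice}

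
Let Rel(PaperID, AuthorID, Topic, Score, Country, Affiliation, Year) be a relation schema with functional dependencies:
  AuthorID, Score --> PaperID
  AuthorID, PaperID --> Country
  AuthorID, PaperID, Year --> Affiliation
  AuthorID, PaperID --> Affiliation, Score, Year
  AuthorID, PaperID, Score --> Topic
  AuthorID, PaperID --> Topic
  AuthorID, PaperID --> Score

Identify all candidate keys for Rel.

{AuthorID} never appears on the right of any FD, so every key must include it.
{AuthorID, PaperID}⁺ = {Affiliation, AuthorID, Country, PaperID, Score, Topic, Year}, which is every attribute, so {AuthorID, PaperID} is a candidate key.
{AuthorID, Score}⁺ = {Affiliation, AuthorID, Country, PaperID, Score, Topic, Year}, which is every attribute, so {AuthorID, Score} is a candidate key.
No proper subset of any of these is a key, and no other minimal superkey exists.

{AuthorID, PaperID}, {AuthorID, Score}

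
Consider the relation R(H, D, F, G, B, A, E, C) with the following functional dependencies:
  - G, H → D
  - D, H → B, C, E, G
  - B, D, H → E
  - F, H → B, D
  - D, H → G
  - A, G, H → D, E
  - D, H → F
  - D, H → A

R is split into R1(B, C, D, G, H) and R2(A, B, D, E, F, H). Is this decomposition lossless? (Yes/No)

The shared attributes are {B, D, H} and {B, D, H}⁺ = {A, B, C, D, E, F, G, H}.
R1 is contained in that closure, so R1 ∩ R2 → R1 holds and the join is lossless.

Yes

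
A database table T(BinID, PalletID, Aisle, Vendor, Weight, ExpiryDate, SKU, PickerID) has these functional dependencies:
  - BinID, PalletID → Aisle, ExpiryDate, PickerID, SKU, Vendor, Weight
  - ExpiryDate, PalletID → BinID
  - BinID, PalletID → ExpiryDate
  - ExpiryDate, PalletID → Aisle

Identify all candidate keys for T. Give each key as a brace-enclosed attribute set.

Attributes never on any right-hand side: {PalletID} — every candidate key must contain it.
{BinID, PalletID} is a candidate key since {BinID, PalletID}⁺ = {Aisle, BinID, ExpiryDate, PalletID, PickerID, SKU, Vendor, Weight} covers every attribute.
{ExpiryDate, PalletID} is a candidate key since {ExpiryDate, PalletID}⁺ = {Aisle, BinID, ExpiryDate, PalletID, PickerID, SKU, Vendor, Weight} covers every attribute.
These are minimal and exhaustive — every other superkey contains one of them.

{BinID, PalletID}, {ExpiryDate, PalletID}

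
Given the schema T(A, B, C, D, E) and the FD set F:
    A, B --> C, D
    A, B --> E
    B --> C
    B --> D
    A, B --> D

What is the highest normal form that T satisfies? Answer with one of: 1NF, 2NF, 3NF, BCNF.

Candidate key: {A, B}. Prime attributes: {A, B}.
B --> C breaks BCNF: {B}⁺ = {B, C, D}, so {B} is not a superkey.
Because {C} is non-prime and the left side of B --> C is not a superkey, the relation is not in 3NF.
{B} is a proper subset of the key {A, B}, and {B}⁺ contains the non-prime attributes {C, D} — a partial dependency, so 2NF is violated.

1NF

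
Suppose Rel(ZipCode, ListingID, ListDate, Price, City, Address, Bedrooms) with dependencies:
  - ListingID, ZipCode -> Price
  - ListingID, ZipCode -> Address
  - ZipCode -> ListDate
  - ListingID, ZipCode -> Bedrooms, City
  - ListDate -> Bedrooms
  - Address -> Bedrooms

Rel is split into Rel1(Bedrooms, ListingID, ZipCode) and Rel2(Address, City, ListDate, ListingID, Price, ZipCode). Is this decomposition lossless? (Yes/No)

Yes

Rel1 ∩ Rel2 = {ListingID, ZipCode}; its closure under F is {Address, Bedrooms, City, ListDate, ListingID, Price, ZipCode}.
Since Rel1 ⊆ {Address, Bedrooms, City, ListDate, ListingID, Price, ZipCode}, the intersection is a superkey of Rel1; the decomposition is lossless.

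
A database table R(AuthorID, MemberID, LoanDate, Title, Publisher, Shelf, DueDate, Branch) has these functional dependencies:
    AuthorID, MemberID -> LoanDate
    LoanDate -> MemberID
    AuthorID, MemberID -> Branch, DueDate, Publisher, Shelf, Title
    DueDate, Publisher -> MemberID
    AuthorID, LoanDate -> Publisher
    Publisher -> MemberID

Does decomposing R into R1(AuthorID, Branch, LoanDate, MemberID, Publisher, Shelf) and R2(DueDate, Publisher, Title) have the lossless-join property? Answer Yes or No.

No

Common attributes: {Publisher}; their closure is {MemberID, Publisher}.
R1 ⊄ {MemberID, Publisher} and R2 ⊄ {MemberID, Publisher}, so the split is lossy.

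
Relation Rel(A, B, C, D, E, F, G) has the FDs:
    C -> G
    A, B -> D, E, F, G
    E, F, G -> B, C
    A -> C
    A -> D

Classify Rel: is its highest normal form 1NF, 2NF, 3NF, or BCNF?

Candidate keys: {A, B}, {A, E, F}. Prime attributes: {A, B, E, F}.
C -> G breaks BCNF: {C}⁺ = {C, G}, so {C} is not a superkey.
C -> G determines the non-prime attribute {G} from a non-superkey — 3NF is violated.
{A} is a proper subset of the key {A, B}, and {A}⁺ contains the non-prime attributes {C, D, G} — a partial dependency, so 2NF is violated.

1NF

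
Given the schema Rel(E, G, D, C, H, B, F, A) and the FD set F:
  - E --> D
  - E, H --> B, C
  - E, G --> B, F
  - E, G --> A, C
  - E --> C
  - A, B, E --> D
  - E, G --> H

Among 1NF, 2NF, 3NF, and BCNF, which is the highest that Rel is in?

Candidate key: {E, G}. Prime attributes: {E, G}.
For E --> D we have {E}⁺ = {C, D, E}; {E} is not a superkey, so BCNF fails.
E --> D determines the non-prime attribute {D} from a non-superkey — 3NF is violated.
The proper key subset {E} of {E, G} determines non-prime {C, D}, so the relation is not even in 2NF.

1NF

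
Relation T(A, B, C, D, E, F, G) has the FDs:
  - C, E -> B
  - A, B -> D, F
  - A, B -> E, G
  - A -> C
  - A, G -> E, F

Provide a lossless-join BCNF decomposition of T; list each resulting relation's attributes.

{A, C}; {A, D, E, F, G}; {B, C, E}

Candidate keys of the original relation: {A, B}, {A, E}, {A, G}.
Within {A, B, C, D, E, F, G}: {C, E}⁺ ∩ {A, B, C, D, E, F, G} = {B, C, E}, not the whole set, so C, E -> B violates BCNF; decompose into {B, C, E} and {A, C, D, E, F, G}.
{B, C, E}: every determinant is a superkey — BCNF.
Within {A, C, D, E, F, G}: {A}⁺ ∩ {A, C, D, E, F, G} = {A, C}, not the whole set, so A -> C violates BCNF; decompose into {A, C} and {A, D, E, F, G}.
{A, C}: every determinant is a superkey — BCNF.
{A, D, E, F, G}: every determinant is a superkey — BCNF.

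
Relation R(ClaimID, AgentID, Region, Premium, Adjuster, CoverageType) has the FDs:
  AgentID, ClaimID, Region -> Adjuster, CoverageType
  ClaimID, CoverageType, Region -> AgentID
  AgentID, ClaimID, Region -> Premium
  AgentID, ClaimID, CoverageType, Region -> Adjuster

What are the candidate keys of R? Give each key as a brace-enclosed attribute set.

{AgentID, ClaimID, Region}, {ClaimID, CoverageType, Region}

{ClaimID, Region} never appear on the right of any FD, so every key must include all of them.
Closure of {AgentID, ClaimID, Region} is {Adjuster, AgentID, ClaimID, CoverageType, Premium, Region}, the whole schema; {AgentID, ClaimID, Region} is a candidate key.
Closure of {ClaimID, CoverageType, Region} is {Adjuster, AgentID, ClaimID, CoverageType, Premium, Region}, the whole schema; {ClaimID, CoverageType, Region} is a candidate key.
No proper subset of any of these is a key, and no other minimal superkey exists.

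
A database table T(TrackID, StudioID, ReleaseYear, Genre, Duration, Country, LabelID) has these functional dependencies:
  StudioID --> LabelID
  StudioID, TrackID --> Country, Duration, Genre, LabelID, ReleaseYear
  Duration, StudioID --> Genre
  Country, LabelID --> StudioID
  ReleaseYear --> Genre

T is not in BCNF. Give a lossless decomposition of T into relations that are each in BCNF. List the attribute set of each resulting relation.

{Country, Duration, ReleaseYear, StudioID, TrackID}; {Duration, Genre, StudioID}; {LabelID, StudioID}

Candidate keys of the original relation: {Country, LabelID, TrackID}, {StudioID, TrackID}.
In {Country, Duration, Genre, LabelID, ReleaseYear, StudioID, TrackID}, {StudioID} is not a superkey ({StudioID}⁺ restricted to this set is {LabelID, StudioID}), so split on StudioID --> LabelID into {LabelID, StudioID} and {Country, Duration, Genre, ReleaseYear, StudioID, TrackID}.
{LabelID, StudioID} has no BCNF violation.
In {Country, Duration, Genre, ReleaseYear, StudioID, TrackID}, {Duration, StudioID} is not a superkey ({Duration, StudioID}⁺ restricted to this set is {Duration, Genre, StudioID}), so split on Duration, StudioID --> Genre into {Duration, Genre, StudioID} and {Country, Duration, ReleaseYear, StudioID, TrackID}.
{Duration, Genre, StudioID} has no BCNF violation.
{Country, Duration, ReleaseYear, StudioID, TrackID} has no BCNF violation.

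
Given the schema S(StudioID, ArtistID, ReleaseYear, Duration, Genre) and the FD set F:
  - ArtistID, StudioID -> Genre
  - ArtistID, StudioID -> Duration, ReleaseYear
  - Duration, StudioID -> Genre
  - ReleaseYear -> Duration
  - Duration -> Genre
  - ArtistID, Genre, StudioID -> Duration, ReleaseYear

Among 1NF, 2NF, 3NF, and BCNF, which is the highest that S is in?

Candidate key: {ArtistID, StudioID}. Prime attributes: {ArtistID, StudioID}.
Duration, StudioID -> Genre: {Duration, StudioID}⁺ = {Duration, Genre, StudioID}, which is not all of the attributes, so the left side is not a superkey — BCNF is violated.
Duration, StudioID -> Genre determines the non-prime attribute {Genre} from a non-superkey — 3NF is violated.
No non-prime attribute depends on a proper subset of any candidate key, so 2NF holds.

2NF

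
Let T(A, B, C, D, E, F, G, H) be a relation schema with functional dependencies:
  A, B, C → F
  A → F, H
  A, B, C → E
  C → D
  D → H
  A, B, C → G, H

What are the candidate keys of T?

{A, B, C} never appear on the right of any FD, so every key must include all of them.
Closure of {A, B, C} is {A, B, C, D, E, F, G, H}, the whole schema; {A, B, C} is a candidate key.
Every other attribute set either contains this one or has a smaller closure.

{A, B, C}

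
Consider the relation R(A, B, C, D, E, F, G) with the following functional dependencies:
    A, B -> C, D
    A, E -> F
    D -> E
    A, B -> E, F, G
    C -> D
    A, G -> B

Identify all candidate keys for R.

{A, B}, {A, G}

No FD produces {A}, so it must be in every candidate key.
{A, B} is a candidate key since {A, B}⁺ = {A, B, C, D, E, F, G} covers every attribute.
{A, G} is a candidate key since {A, G}⁺ = {A, B, C, D, E, F, G} covers every attribute.
Any other superkey properly contains one of these, so there are no further candidate keys.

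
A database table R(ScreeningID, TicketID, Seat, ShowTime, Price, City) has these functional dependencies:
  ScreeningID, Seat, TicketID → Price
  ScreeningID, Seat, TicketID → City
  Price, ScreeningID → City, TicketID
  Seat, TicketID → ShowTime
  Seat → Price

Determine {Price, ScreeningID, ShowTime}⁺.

Start with {Price, ScreeningID, ShowTime}.
Price, ScreeningID → City, TicketID applies; add {City, TicketID} → now {City, Price, ScreeningID, ShowTime, TicketID}.
No further FD applies.

{City, Price, ScreeningID, ShowTime, TicketID}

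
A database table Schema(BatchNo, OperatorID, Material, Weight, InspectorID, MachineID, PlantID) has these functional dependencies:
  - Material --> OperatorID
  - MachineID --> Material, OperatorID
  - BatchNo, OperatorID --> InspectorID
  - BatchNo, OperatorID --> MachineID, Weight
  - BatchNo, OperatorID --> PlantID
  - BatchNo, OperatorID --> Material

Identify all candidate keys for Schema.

{BatchNo, MachineID}, {BatchNo, Material}, {BatchNo, OperatorID}

{BatchNo} never appears on the right of any FD, so every key must include it.
{BatchNo, MachineID}⁺ = {BatchNo, InspectorID, MachineID, Material, OperatorID, PlantID, Weight} — all of the relation — so {BatchNo, MachineID} is a candidate key.
{BatchNo, Material}⁺ = {BatchNo, InspectorID, MachineID, Material, OperatorID, PlantID, Weight} — all of the relation — so {BatchNo, Material} is a candidate key.
{BatchNo, OperatorID}⁺ = {BatchNo, InspectorID, MachineID, Material, OperatorID, PlantID, Weight} — all of the relation — so {BatchNo, OperatorID} is a candidate key.
These are minimal and exhaustive — every other superkey contains one of them.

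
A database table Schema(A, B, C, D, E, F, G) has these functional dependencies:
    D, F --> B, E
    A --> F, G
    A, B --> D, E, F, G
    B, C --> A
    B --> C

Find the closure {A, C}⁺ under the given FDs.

{A, C, F, G}

Start with {A, C}.
A --> F, G applies; add {F, G} → now {A, C, F, G}.
No further FD applies.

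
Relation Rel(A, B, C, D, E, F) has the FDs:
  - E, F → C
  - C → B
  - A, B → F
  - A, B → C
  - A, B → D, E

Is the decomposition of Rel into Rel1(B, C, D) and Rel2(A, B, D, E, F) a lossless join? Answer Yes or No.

Rel1 ∩ Rel2 = {B, D}; its closure under F is {B, D}.
Rel1 ⊄ {B, D} and Rel2 ⊄ {B, D}, so the split is lossy.

No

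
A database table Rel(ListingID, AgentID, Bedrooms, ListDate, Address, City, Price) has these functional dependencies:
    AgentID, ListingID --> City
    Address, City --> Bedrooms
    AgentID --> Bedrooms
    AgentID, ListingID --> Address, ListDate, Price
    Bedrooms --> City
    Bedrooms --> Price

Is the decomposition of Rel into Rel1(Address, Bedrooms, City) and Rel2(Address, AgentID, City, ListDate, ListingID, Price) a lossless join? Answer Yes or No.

Yes

Rel1 ∩ Rel2 = {Address, City}; its closure under F is {Address, Bedrooms, City, Price}.
Since Rel1 ⊆ {Address, Bedrooms, City, Price}, the intersection is a superkey of Rel1; the decomposition is lossless.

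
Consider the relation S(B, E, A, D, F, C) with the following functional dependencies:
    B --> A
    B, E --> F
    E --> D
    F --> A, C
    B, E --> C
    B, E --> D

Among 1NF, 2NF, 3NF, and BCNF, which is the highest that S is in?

1NF

Candidate key: {B, E}. Prime attributes: {B, E}.
B --> A: {B}⁺ = {A, B}, which is not all of the attributes, so the left side is not a superkey — BCNF is violated.
B --> A has non-prime {A} on the right and a non-superkey on the left, so 3NF fails.
{B} is a proper subset of the key {B, E}, and {B}⁺ contains the non-prime attribute {A} — a partial dependency, so 2NF is violated.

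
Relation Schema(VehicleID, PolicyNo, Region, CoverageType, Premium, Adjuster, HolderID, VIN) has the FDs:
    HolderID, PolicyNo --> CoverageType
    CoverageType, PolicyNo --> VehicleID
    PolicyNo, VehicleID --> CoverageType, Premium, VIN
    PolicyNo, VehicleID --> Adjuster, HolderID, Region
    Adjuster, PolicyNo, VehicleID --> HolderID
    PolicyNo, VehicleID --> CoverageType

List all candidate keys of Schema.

{CoverageType, PolicyNo}, {HolderID, PolicyNo}, {PolicyNo, VehicleID}

{PolicyNo} never appears on the right of any FD, so every key must include it.
Closure of {CoverageType, PolicyNo} is {Adjuster, CoverageType, HolderID, PolicyNo, Premium, Region, VIN, VehicleID}, the whole schema; {CoverageType, PolicyNo} is a candidate key.
Closure of {HolderID, PolicyNo} is {Adjuster, CoverageType, HolderID, PolicyNo, Premium, Region, VIN, VehicleID}, the whole schema; {HolderID, PolicyNo} is a candidate key.
Closure of {PolicyNo, VehicleID} is {Adjuster, CoverageType, HolderID, PolicyNo, Premium, Region, VIN, VehicleID}, the whole schema; {PolicyNo, VehicleID} is a candidate key.
Any other superkey properly contains one of these, so there are no further candidate keys.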